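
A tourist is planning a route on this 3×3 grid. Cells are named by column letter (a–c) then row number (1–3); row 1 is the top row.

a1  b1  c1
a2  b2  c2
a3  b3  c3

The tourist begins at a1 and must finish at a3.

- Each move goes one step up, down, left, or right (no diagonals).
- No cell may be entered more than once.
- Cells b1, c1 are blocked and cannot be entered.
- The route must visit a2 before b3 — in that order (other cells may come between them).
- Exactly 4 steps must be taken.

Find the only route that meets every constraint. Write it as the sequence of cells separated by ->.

a1 -> a2 -> b2 -> b3 -> a3

The waypoints must appear in the order a2, b3, with no cell reused.
Route from a1: down 1 to a2, right 1 to b2, down 1 to b3, left 1 to a3 — 4 moves in all.
Check: order respected (a2 at step 1, b3 at step 3); 4 moves as required.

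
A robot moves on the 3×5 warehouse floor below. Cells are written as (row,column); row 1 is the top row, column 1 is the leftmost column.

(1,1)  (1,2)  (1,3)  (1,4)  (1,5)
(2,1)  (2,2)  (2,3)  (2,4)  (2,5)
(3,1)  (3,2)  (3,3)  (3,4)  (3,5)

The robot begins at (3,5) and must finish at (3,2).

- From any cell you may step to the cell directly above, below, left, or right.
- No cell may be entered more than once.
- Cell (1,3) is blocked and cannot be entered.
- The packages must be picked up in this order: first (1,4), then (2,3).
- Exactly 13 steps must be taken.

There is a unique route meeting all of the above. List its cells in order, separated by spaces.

(3,5) (2,5) (1,5) (1,4) (2,4) (3,4) (3,3) (2,3) (2,2) (1,2) (1,1) (2,1) (3,1) (3,2)

The waypoints must appear in the order (1,4), (2,3), with no cell reused.
Route from (3,5): up 2 to (1,5), left 1 to (1,4), down 2 to (3,4), left 1 to (3,3), up 1 to (2,3), left 1 to (2,2), up 1 to (1,2), left 1 to (1,1), down 2 to (3,1), right 1 to (3,2) — 13 moves in all.
Check: order respected ((1,4) at step 3, (2,3) at step 7); 13 moves as required.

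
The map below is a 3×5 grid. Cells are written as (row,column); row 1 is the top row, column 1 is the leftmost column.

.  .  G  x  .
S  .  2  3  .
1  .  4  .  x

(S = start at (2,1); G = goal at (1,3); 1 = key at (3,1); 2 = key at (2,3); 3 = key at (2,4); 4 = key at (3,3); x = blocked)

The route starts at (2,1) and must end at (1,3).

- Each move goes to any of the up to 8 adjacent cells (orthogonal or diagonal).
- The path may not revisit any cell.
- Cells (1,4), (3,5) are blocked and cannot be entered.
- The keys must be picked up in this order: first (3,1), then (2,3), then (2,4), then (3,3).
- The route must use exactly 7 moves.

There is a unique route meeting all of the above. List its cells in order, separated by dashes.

(2,1) - (3,1) - (3,2) - (2,3) - (2,4) - (3,3) - (2,2) - (1,3)

The waypoints must appear in the order (3,1), (2,3), (2,4), (3,3), with no cell reused.
Route from (2,1): down to (3,1), right to (3,2), up-right to (2,3), right to (2,4), down-left to (3,3), up-left to (2,2), up-right to (1,3) — 7 moves in all.
Check: order respected (1 at step 1, 2 at step 3, 3 at step 4, 4 at step 5); 7 moves as required.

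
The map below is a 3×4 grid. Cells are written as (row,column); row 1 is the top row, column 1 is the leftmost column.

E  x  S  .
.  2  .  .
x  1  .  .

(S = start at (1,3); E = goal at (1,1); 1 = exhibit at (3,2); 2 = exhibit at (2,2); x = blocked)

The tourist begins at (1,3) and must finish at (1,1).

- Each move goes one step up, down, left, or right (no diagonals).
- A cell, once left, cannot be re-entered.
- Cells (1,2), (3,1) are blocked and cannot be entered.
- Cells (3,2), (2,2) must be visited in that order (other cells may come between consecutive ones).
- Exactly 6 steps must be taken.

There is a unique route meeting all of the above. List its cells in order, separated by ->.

The waypoints must appear in the order (3,2), (2,2), with no cell reused.
Route from (1,3): down 2 to (3,3), left 1 to (3,2), up 1 to (2,2), left 1 to (2,1), up 1 to (1,1) — 6 moves in all.
Check: order respected (1 at step 3, 2 at step 4); 6 moves as required.

(1,3) -> (2,3) -> (3,3) -> (3,2) -> (2,2) -> (2,1) -> (1,1)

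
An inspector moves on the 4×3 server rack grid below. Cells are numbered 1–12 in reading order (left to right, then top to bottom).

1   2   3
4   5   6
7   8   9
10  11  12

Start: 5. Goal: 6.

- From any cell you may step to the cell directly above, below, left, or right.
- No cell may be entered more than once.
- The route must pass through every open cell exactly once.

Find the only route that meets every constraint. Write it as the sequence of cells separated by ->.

5 -> 8 -> 9 -> 12 -> 11 -> 10 -> 7 -> 4 -> 1 -> 2 -> 3 -> 6

Need to visit all 12 open cells exactly once, starting at 5 and ending at 6.
Route from 5: down to 8, right to 9, down to 12, 2× left (reaching 10), 3× up (reaching 1), 2× right (reaching 3), down to 6 — 11 moves in all.
Check: all 12 open cells covered.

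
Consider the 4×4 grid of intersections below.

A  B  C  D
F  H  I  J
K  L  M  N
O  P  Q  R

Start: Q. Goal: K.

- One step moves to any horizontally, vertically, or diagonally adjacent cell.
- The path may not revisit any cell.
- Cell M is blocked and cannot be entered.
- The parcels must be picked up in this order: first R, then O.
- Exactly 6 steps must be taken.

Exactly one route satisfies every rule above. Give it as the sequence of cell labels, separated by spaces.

The waypoints must appear in the order R, O, with no cell reused.
Route from Q: right 1 to R, up 1 to N, up-left 1 to I, down-left 2 to O, up 1 to K — 6 moves in all.
Check: order respected (R at step 1, O at step 5); 6 moves as required.

Q R N I L O K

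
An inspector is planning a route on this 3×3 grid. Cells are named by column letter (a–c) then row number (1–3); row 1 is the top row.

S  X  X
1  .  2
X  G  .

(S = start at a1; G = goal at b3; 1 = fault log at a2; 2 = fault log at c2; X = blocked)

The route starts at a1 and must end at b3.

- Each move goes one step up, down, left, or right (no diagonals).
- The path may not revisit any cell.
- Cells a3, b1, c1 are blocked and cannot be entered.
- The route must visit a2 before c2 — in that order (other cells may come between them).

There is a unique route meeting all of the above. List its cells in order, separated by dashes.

a1 - a2 - b2 - c2 - c3 - b3

The waypoints must appear in the order a2, c2, with no cell reused.
Route from a1: down 1 to a2, right 2 to c2, down 1 to c3, left 1 to b3 — 5 moves in all.
Check: order respected (1 at step 1, 2 at step 3).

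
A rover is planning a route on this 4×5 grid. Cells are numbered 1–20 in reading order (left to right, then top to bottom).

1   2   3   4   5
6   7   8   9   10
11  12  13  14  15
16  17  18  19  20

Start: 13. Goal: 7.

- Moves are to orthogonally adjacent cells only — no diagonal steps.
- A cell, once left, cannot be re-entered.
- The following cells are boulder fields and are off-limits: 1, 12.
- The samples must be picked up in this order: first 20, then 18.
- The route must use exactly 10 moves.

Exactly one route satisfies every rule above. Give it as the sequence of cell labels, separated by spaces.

The waypoints must appear in the order 20, 18, with no cell reused.
Route from 13: 2× right (reaching 15), down to 20, 4× left (reaching 16), 2× up (reaching 6), right to 7 — 10 moves in all.
Check: order respected (20 at step 3, 18 at step 5); 10 moves as required.

13 14 15 20 19 18 17 16 11 6 7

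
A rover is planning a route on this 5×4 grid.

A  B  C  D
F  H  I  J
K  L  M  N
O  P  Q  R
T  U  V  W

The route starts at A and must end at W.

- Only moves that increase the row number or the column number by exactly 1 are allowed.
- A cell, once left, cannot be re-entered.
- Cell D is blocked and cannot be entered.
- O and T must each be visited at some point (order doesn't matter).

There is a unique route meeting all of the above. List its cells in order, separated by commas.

A, F, K, O, T, U, V, W

Moves only go right or down, so the column and row indices never decrease.
Route from A: down 4 to T, right 3 to W — 7 moves in all.
Check: all required cells visited.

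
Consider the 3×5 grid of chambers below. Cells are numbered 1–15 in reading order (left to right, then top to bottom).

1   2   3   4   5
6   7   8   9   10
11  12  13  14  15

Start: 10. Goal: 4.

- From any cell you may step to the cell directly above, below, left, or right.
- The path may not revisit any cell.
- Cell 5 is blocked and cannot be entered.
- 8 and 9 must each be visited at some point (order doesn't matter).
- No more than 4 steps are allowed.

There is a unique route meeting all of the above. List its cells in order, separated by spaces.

10 9 8 3 4

The 4-move cap with required stops at 8, 9 leaves no slack for detours.
Route from 10: left 2 to 8, up 1 to 3, right 1 to 4 — 4 moves in all.
Check: all required cells visited; 4 ≤ 4 moves.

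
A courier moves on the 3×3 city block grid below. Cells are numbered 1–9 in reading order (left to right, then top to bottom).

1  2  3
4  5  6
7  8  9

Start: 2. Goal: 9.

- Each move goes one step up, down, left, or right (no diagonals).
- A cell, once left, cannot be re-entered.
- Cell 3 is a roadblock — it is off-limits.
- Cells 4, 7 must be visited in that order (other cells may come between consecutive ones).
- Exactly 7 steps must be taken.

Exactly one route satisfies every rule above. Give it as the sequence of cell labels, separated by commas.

2, 1, 4, 7, 8, 5, 6, 9

The waypoints must appear in the order 4, 7, with no cell reused.
Route from 2: left 1 to 1, down 2 to 7, right 1 to 8, up 1 to 5, right 1 to 6, down 1 to 9 — 7 moves in all.
Check: order respected (4 at step 2, 7 at step 3); 7 moves as required.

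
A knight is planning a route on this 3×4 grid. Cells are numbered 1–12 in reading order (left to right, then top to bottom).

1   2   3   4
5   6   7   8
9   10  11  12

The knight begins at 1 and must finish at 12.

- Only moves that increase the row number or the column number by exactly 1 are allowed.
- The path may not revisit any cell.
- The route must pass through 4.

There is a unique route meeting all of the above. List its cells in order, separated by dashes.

1 - 2 - 3 - 4 - 8 - 12

Moves only go right or down, so the column and row indices never decrease.
Route from 1: right 3 to 4, down 2 to 12 — 5 moves in all.
Check: all required cells visited.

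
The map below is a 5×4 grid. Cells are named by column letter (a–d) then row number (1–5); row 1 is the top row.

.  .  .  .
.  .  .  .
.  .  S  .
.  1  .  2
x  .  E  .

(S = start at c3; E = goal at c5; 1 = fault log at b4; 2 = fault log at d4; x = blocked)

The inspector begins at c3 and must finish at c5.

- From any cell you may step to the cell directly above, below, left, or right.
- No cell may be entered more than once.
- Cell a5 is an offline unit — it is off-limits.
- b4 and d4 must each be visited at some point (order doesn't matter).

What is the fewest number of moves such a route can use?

Any route passes through b4 and d4 in some order between c3 and c5. Summing Manhattan distances along each leg and taking the cheapest ordering (c3 → b4 → d4 → c5) gives a lower bound of 2 + 2 + 2 = 6 moves.
A route of 6 moves achieves this: c3 → b3 → b4 → c4 → d4 → d5 → c5.
Since 6 matches the lower bound, it is optimal.

6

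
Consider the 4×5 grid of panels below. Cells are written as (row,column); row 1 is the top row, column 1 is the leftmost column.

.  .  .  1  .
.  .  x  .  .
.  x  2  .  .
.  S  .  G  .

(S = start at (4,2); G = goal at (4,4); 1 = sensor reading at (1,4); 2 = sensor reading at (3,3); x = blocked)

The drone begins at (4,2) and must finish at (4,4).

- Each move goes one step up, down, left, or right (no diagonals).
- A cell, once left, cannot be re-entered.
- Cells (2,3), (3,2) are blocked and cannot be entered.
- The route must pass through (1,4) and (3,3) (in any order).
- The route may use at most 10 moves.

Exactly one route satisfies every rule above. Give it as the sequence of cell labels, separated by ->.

(4,2) -> (4,3) -> (3,3) -> (3,4) -> (2,4) -> (1,4) -> (1,5) -> (2,5) -> (3,5) -> (4,5) -> (4,4)

The budget equals the shortest possible length, so every move has to be on a shortest route through the required cells.
Route from (4,2): right to (4,3), up to (3,3), right to (3,4), 2× up (reaching (1,4)), right to (1,5), 3× down (reaching (4,5)), left to (4,4) — 10 moves in all.
Check: all required cells visited; 10 ≤ 10 moves.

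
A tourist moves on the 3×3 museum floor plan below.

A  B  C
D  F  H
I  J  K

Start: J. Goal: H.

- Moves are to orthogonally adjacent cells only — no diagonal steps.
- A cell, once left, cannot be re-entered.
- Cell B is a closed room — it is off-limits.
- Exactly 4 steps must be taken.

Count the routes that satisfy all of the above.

1

Need simple routes of exactly 4 moves from J to H (Manhattan distance 2, so 1 moves are spent on a detour and 1 undoing it).
Enumerating: J I D F H.
That gives 1 route.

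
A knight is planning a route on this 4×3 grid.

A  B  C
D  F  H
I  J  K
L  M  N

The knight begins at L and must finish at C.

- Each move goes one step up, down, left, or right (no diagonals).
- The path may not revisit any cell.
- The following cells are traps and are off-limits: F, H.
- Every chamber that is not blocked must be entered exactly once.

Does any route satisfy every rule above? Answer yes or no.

yes

One route that works: L → M → N → K → J → I → D → A → B → C.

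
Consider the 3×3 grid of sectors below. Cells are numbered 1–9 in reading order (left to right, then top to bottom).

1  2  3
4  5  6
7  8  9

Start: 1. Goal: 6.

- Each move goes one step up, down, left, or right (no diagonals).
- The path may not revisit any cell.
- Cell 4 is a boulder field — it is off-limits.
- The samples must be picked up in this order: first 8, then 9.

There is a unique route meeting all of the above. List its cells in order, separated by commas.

1, 2, 5, 8, 9, 6

The waypoints must appear in the order 8, 9, with no cell reused.
Route from 1: right to 2, 2× down (reaching 8), right to 9, up to 6 — 5 moves in all.
Check: order respected (8 at step 3, 9 at step 4).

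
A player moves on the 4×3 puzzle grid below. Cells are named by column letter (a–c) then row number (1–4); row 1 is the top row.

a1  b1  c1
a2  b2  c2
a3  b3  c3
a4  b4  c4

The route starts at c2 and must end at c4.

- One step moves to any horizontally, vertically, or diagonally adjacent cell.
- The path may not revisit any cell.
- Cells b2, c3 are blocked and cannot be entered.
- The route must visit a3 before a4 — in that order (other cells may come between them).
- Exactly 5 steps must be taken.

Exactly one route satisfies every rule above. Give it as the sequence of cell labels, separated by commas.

c2, b3, a3, a4, b4, c4

The waypoints must appear in the order a3, a4, with no cell reused.
Route from c2: down-left 1 to b3, left 1 to a3, down 1 to a4, right 2 to c4 — 5 moves in all.
Check: order respected (a3 at step 2, a4 at step 3); 5 moves as required.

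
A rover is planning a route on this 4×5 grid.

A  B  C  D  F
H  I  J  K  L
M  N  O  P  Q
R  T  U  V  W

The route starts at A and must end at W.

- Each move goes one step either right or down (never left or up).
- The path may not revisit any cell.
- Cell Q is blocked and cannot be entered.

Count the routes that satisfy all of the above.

A right/down-only route from A to W makes exactly 3 down-moves and 4 right-moves in some order.
With no other constraints that would be C(7,3) = 35 routes.
Subtract routes through each blocked cell (inclusion–exclusion for overlaps): − through Q: 15 → 20.
That gives 20 routes.

20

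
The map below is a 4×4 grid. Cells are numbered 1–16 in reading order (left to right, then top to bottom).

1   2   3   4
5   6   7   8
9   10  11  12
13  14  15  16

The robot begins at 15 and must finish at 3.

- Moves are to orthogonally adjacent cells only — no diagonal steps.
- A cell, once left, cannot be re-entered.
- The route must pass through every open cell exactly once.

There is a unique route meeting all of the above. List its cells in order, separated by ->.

Need to visit all 16 open cells exactly once, starting at 15 and ending at 3.
Route from 15: right 1 to 16, up 1 to 12, left 2 to 10, down 1 to 14, left 1 to 13, up 3 to 1, right 1 to 2, down 1 to 6, right 2 to 8, up 1 to 4, left 1 to 3 — 15 moves in all.
Check: all 16 open cells covered.

15 -> 16 -> 12 -> 11 -> 10 -> 14 -> 13 -> 9 -> 5 -> 1 -> 2 -> 6 -> 7 -> 8 -> 4 -> 3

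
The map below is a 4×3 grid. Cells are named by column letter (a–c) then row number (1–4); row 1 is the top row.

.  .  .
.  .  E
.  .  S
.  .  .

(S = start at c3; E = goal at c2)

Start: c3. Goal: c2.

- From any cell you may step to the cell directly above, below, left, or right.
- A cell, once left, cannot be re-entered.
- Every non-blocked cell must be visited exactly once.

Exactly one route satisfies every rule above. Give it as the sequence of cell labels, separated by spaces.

Need to visit all 12 open cells exactly once, starting at c3 and ending at c2.
Cell a4 has only two open neighbours (a3 and b4), so the path must pass straight through it: one of those is the cell it's entered from and the other is where it exits.
Route from c3: down to c4, 2× left (reaching a4), up to a3, right to b3, up to b2, left to a2, up to a1, 2× right (reaching c1), down to c2 — 11 moves in all.
Check: all 12 open cells covered.

c3 c4 b4 a4 a3 b3 b2 a2 a1 b1 c1 c2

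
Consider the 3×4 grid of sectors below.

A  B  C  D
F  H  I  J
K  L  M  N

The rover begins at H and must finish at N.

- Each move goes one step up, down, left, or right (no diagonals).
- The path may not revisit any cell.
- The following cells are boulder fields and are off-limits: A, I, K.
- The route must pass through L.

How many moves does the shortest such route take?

3

Any route passes through L somewhere between H and N. Summing Manhattan distances along the two legs (H → L → N) gives a lower bound of 1 + 2 = 3 moves.
A route of 3 moves achieves this: H → L → M → N.
Since 3 matches the lower bound, it is optimal.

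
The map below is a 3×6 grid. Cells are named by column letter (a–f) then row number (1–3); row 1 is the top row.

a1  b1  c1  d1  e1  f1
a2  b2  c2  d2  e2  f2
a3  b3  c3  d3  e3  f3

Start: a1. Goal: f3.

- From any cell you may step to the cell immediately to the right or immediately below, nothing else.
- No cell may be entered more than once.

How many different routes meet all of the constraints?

21

A right/down-only route from a1 to f3 makes exactly 2 down-moves and 5 right-moves in some order.
With no other constraints that would be C(7,2) = 21 routes.
That gives 21 routes.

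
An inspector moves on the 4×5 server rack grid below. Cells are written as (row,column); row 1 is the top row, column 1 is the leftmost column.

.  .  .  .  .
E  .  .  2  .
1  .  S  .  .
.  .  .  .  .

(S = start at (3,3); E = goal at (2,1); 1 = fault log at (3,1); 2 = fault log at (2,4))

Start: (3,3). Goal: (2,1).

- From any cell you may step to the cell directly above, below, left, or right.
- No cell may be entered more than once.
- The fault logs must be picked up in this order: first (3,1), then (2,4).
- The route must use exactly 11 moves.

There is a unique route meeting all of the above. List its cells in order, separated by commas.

(3,3), (3,2), (3,1), (4,1), (4,2), (4,3), (4,4), (3,4), (2,4), (2,3), (2,2), (2,1)

The waypoints must appear in the order (3,1), (2,4), with no cell reused.
Route from (3,3): 2× left (reaching (3,1)), down to (4,1), 3× right (reaching (4,4)), 2× up (reaching (2,4)), 3× left (reaching (2,1)) — 11 moves in all.
Check: order respected (1 at step 2, 2 at step 8); 11 moves as required.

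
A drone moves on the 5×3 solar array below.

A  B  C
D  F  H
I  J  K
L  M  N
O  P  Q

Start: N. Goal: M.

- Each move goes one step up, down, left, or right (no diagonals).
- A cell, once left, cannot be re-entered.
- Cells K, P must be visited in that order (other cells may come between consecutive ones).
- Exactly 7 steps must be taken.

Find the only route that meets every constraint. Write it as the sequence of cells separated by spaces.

N K J I L O P M

The waypoints must appear in the order K, P, with no cell reused.
Route from N: up to K, 2× left (reaching I), 2× down (reaching O), right to P, up to M — 7 moves in all.
Check: order respected (K at step 1, P at step 6); 7 moves as required.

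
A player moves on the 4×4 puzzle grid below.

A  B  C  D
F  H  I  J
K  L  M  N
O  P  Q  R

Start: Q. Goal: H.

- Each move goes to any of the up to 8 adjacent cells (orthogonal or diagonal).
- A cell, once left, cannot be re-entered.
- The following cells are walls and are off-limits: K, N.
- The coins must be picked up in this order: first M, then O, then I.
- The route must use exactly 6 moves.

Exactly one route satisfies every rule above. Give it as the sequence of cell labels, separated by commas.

The waypoints must appear in the order M, O, I, with no cell reused.
Route from Q: up 1 to M, down-left 1 to P, left 1 to O, up-right 2 to I, left 1 to H — 6 moves in all.
Check: order respected (M at step 1, O at step 3, I at step 5); 6 moves as required.

Q, M, P, O, L, I, H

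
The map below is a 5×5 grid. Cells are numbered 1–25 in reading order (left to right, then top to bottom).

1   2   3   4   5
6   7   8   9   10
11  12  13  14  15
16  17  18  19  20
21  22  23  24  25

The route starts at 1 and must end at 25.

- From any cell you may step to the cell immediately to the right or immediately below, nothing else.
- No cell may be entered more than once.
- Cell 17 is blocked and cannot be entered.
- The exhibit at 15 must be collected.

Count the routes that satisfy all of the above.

A right/down-only route from 1 to 25 makes exactly 4 down-moves and 4 right-moves in some order.
With no other constraints that would be C(8,4) = 70 routes.
Split at 15 and multiply the segment counts (each segment already excludes blocked cells): 1→15: 15; 15→25: 1; product = 15.
That gives 15 routes.

15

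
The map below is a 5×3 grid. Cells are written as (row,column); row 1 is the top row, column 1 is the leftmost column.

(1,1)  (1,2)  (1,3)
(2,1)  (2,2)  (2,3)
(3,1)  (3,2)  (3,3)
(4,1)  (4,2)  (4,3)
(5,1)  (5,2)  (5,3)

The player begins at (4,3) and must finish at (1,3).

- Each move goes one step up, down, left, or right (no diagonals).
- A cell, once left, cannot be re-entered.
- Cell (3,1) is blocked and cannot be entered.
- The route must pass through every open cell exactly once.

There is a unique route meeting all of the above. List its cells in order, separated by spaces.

Need to visit all 14 open cells exactly once, starting at (4,3) and ending at (1,3).
Route from (4,3): down to (5,3), 2× left (reaching (5,1)), up to (4,1), right to (4,2), up to (3,2), right to (3,3), up to (2,3), 2× left (reaching (2,1)), up to (1,1), 2× right (reaching (1,3)) — 13 moves in all.
Check: all 14 open cells covered.

(4,3) (5,3) (5,2) (5,1) (4,1) (4,2) (3,2) (3,3) (2,3) (2,2) (2,1) (1,1) (1,2) (1,3)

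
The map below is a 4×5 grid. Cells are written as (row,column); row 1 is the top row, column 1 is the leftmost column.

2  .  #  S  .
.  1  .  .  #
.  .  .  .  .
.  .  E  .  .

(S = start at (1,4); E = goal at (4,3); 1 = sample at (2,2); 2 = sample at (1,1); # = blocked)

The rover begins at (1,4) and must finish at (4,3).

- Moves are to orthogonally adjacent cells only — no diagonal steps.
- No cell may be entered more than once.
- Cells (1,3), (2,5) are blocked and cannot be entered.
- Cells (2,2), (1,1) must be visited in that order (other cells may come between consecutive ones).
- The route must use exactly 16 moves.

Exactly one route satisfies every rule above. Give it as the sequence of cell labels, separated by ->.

(1,4) -> (2,4) -> (2,3) -> (2,2) -> (1,2) -> (1,1) -> (2,1) -> (3,1) -> (4,1) -> (4,2) -> (3,2) -> (3,3) -> (3,4) -> (3,5) -> (4,5) -> (4,4) -> (4,3)

The waypoints must appear in the order (2,2), (1,1), with no cell reused.
Route from (1,4): down 1 to (2,4), left 2 to (2,2), up 1 to (1,2), left 1 to (1,1), down 3 to (4,1), right 1 to (4,2), up 1 to (3,2), right 3 to (3,5), down 1 to (4,5), left 2 to (4,3) — 16 moves in all.
Check: order respected (1 at step 3, 2 at step 5); 16 moves as required.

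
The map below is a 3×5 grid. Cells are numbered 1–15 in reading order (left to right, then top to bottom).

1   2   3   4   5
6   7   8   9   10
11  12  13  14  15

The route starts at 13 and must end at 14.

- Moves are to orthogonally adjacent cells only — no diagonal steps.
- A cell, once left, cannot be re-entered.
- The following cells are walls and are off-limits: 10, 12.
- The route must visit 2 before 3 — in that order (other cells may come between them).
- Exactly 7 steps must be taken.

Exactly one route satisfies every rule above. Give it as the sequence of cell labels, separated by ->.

13 -> 8 -> 7 -> 2 -> 3 -> 4 -> 9 -> 14

The waypoints must appear in the order 2, 3, with no cell reused.
Route from 13: up to 8, left to 7, up to 2, 2× right (reaching 4), 2× down (reaching 14) — 7 moves in all.
Check: order respected (2 at step 3, 3 at step 4); 7 moves as required.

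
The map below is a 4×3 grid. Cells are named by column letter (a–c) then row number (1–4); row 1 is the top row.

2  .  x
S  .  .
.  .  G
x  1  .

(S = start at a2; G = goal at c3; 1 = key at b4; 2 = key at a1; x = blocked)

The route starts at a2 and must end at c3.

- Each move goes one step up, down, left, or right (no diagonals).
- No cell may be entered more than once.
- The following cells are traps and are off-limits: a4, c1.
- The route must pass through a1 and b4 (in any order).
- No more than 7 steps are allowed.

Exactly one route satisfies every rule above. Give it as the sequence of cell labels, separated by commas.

a2, a1, b1, b2, b3, b4, c4, c3

The budget equals the shortest possible length, so every move has to be on a shortest route through the required cells.
Route from a2: up 1 to a1, right 1 to b1, down 3 to b4, right 1 to c4, up 1 to c3 — 7 moves in all.
Check: all required cells visited; 7 ≤ 7 moves.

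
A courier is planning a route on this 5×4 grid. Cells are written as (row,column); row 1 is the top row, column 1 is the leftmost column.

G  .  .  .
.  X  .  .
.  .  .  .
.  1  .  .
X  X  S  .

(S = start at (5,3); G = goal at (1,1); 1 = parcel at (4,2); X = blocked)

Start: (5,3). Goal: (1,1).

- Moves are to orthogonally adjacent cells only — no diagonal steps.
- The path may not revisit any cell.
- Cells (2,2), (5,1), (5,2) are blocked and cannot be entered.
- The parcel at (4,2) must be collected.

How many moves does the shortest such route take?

6

Any route passes through (4,2) somewhere between (5,3) and (1,1). Summing Manhattan distances along the two legs ((5,3) → (4,2) → (1,1)) gives a lower bound of 2 + 4 = 6 moves.
A route of 6 moves achieves this: (5,3) → (4,3) → (4,2) → (3,2) → (3,1) → (2,1) → (1,1).
Since 6 matches the lower bound, it is optimal.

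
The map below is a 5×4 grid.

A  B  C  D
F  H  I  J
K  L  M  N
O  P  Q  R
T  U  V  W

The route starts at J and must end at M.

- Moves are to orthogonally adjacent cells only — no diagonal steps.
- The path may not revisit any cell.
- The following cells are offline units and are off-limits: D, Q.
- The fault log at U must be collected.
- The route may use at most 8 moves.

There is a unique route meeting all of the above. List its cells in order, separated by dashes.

Any route must reach U and still end at M within 8 moves, so the order of the required stops is forced.
Route from J: 3× down (reaching W), 2× left (reaching U), 2× up (reaching L), right to M — 8 moves in all.
Check: all required cells visited; 8 ≤ 8 moves.

J - N - R - W - V - U - P - L - M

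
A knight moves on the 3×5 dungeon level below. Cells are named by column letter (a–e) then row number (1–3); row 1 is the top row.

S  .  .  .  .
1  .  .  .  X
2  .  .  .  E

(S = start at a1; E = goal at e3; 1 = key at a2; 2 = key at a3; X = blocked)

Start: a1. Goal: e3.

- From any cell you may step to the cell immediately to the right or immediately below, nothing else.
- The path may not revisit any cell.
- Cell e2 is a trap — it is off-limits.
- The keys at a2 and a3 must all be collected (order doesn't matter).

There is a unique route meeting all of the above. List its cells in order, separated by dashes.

Moves only go right or down, so the column and row indices never decrease.
Route from a1: 2× down (reaching a3), 4× right (reaching e3) — 6 moves in all.
Check: all required cells visited.

a1 - a2 - a3 - b3 - c3 - d3 - e3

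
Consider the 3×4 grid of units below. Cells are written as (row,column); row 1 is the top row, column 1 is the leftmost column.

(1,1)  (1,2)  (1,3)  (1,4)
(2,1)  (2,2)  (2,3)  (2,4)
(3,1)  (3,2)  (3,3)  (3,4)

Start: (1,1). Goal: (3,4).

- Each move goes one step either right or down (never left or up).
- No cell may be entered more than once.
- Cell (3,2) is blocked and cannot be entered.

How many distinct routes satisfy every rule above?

7

A right/down-only route from (1,1) to (3,4) makes exactly 2 down-moves and 3 right-moves in some order.
With no other constraints that would be C(5,2) = 10 routes.
Subtract routes through each blocked cell (inclusion–exclusion for overlaps): − through (3,2): 3 → 7.
That gives 7 routes.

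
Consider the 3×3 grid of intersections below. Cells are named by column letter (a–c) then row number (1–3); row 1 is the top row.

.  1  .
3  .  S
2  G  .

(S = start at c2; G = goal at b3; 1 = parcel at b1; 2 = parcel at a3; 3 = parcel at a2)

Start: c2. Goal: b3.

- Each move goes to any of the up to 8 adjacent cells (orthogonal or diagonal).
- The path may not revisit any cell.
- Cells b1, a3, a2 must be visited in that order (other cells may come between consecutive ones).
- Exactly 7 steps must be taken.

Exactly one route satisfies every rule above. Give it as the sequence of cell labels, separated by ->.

c2 -> c1 -> b1 -> a1 -> b2 -> a3 -> a2 -> b3

The waypoints must appear in the order b1, a3, a2, with no cell reused.
Route from c2: up 1 to c1, left 2 to a1, down-right 1 to b2, down-left 1 to a3, up 1 to a2, down-right 1 to b3 — 7 moves in all.
Check: order respected (1 at step 2, 2 at step 5, 3 at step 6); 7 moves as required.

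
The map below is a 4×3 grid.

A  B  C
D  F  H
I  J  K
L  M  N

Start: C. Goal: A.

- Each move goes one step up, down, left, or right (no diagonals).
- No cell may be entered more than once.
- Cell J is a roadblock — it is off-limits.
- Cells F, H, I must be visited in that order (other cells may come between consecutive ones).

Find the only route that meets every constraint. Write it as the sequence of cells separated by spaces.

The waypoints must appear in the order F, H, I, with no cell reused.
Route from C: left 1 to B, down 1 to F, right 1 to H, down 2 to N, left 2 to L, up 3 to A — 10 moves in all.
Check: order respected (F at step 2, H at step 3, I at step 8).

C B F H K N M L I D A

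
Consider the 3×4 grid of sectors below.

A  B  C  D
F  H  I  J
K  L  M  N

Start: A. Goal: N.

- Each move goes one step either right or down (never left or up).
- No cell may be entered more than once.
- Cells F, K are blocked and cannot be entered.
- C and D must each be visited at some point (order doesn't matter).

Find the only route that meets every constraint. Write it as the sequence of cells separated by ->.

Moves only go right or down, so the column and row indices never decrease.
Route from A: right 3 to D, down 2 to N — 5 moves in all.
Check: all required cells visited.

A -> B -> C -> D -> J -> N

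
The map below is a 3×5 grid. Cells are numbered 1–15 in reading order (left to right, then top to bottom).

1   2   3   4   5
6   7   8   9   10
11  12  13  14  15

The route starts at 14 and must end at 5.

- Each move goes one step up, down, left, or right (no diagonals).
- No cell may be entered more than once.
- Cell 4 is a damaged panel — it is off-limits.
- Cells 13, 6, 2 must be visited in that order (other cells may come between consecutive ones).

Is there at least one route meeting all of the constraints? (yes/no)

yes

One route that works: 14 → 13 → 12 → 7 → 6 → 1 → 2 → 3 → 8 → 9 → 10 → 5.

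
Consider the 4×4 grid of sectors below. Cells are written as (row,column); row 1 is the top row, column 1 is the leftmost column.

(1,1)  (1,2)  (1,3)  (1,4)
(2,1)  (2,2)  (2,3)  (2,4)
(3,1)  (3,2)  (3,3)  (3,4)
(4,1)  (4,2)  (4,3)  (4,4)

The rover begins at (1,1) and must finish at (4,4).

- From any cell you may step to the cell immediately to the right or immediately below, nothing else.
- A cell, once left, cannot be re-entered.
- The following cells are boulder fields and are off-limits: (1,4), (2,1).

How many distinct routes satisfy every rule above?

A right/down-only route from (1,1) to (4,4) makes exactly 3 down-moves and 3 right-moves in some order.
With no other constraints that would be C(6,3) = 20 routes.
Subtract routes through each blocked cell (inclusion–exclusion for overlaps): − through (1,4): 1 − through (2,1): 10 → 9.
That gives 9 routes.

9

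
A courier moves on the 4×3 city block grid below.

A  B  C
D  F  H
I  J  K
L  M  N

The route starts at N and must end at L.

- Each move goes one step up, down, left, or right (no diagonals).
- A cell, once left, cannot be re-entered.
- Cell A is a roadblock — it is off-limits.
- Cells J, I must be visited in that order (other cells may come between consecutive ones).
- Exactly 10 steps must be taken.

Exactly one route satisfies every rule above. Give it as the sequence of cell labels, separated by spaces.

The waypoints must appear in the order J, I, with no cell reused.
Route from N: left to M, up to J, right to K, 2× up (reaching C), left to B, down to F, left to D, 2× down (reaching L) — 10 moves in all.
Check: order respected (J at step 2, I at step 9); 10 moves as required.

N M J K H C B F D I L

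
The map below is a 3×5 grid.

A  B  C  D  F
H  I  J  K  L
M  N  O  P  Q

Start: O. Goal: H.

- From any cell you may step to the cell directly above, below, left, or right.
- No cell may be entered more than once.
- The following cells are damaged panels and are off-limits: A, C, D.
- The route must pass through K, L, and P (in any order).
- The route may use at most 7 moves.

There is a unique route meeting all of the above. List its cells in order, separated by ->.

O -> P -> Q -> L -> K -> J -> I -> H

Any route must reach K, L, and P and still end at H within 7 moves, so the order of the required stops is forced.
Route from O: 2× right (reaching Q), up to L, 4× left (reaching H) — 7 moves in all.
Check: all required cells visited; 7 ≤ 7 moves.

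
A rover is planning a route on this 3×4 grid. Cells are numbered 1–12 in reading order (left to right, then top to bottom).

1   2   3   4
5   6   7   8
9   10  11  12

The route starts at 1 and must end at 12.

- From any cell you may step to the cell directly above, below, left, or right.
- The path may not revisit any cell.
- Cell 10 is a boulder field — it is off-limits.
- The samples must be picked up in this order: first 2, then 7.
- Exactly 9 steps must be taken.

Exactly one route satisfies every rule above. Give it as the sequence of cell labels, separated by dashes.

1 - 5 - 6 - 2 - 3 - 4 - 8 - 7 - 11 - 12

The waypoints must appear in the order 2, 7, with no cell reused.
Route from 1: down 1 to 5, right 1 to 6, up 1 to 2, right 2 to 4, down 1 to 8, left 1 to 7, down 1 to 11, right 1 to 12 — 9 moves in all.
Check: order respected (2 at step 3, 7 at step 7); 9 moves as required.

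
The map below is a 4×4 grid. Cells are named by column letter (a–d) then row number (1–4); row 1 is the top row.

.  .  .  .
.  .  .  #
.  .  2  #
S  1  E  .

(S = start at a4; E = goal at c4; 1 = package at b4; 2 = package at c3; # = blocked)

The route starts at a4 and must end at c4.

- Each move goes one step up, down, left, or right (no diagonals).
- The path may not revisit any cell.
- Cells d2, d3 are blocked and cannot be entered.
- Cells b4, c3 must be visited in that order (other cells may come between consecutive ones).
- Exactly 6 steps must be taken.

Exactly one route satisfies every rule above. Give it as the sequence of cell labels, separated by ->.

The waypoints must appear in the order b4, c3, with no cell reused.
Route from a4: right 1 to b4, up 2 to b2, right 1 to c2, down 2 to c4 — 6 moves in all.
Check: order respected (1 at step 1, 2 at step 5); 6 moves as required.

a4 -> b4 -> b3 -> b2 -> c2 -> c3 -> c4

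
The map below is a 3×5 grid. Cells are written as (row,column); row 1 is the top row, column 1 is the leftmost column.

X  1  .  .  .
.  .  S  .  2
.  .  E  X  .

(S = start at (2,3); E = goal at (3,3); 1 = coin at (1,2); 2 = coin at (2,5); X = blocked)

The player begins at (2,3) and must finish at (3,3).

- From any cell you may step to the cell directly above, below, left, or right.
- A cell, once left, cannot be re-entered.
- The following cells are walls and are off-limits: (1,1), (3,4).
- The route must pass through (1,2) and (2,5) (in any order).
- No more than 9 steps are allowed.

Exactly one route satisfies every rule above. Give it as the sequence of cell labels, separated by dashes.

(2,3) - (2,4) - (2,5) - (1,5) - (1,4) - (1,3) - (1,2) - (2,2) - (3,2) - (3,3)

The 9-move cap with required stops at (1,2), (2,5) leaves no slack for detours.
Route from (2,3): 2× right (reaching (2,5)), up to (1,5), 3× left (reaching (1,2)), 2× down (reaching (3,2)), right to (3,3) — 9 moves in all.
Check: all required cells visited; 9 ≤ 9 moves.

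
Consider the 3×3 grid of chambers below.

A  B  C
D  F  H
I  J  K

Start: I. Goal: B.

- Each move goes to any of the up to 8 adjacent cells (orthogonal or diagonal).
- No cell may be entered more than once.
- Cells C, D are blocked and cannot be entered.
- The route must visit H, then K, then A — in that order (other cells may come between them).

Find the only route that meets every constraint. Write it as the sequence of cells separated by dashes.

The waypoints must appear in the order H, K, A, with no cell reused.
Route from I: right 1 to J, up-right 1 to H, down 1 to K, up-left 2 to A, right 1 to B — 6 moves in all.
Check: order respected (H at step 2, K at step 3, A at step 5).

I - J - H - K - F - A - B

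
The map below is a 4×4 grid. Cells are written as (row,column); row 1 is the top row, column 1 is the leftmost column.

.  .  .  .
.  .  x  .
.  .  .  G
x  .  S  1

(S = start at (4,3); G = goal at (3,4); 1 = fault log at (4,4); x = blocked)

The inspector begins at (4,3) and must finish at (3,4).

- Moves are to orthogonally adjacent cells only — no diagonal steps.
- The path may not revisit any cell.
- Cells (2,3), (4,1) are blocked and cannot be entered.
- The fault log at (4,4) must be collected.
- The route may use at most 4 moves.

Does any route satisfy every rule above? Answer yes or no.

One route that works: (4,3) → (4,4) → (3,4).

yes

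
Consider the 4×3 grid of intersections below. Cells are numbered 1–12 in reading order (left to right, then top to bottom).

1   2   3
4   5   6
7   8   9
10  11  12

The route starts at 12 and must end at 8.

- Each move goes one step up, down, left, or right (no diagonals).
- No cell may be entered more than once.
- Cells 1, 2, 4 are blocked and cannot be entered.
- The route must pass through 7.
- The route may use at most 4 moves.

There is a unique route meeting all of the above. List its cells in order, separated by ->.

12 -> 11 -> 10 -> 7 -> 8

The 4-move cap with required stops at 7 leaves no slack for detours.
Route from 12: 2× left (reaching 10), up to 7, right to 8 — 4 moves in all.
Check: all required cells visited; 4 ≤ 4 moves.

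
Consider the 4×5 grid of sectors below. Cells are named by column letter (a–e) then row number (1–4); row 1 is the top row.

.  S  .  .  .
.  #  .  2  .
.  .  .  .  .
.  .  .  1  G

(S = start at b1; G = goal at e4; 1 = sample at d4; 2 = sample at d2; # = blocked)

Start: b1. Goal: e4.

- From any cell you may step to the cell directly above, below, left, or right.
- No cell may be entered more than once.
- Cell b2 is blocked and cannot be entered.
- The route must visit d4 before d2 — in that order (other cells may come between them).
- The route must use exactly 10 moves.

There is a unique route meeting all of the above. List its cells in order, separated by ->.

The waypoints must appear in the order d4, d2, with no cell reused.
Route from b1: right 1 to c1, down 3 to c4, right 1 to d4, up 2 to d2, right 1 to e2, down 2 to e4 — 10 moves in all.
Check: order respected (1 at step 5, 2 at step 7); 10 moves as required.

b1 -> c1 -> c2 -> c3 -> c4 -> d4 -> d3 -> d2 -> e2 -> e3 -> e4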